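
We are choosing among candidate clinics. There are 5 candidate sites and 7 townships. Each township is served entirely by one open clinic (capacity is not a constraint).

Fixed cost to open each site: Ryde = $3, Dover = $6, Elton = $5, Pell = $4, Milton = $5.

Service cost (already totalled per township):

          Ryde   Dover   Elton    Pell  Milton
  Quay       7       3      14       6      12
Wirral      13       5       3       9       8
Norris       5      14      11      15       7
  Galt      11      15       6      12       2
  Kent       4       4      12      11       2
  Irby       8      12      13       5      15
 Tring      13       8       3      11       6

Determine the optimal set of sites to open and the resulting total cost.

Open Elton, Pell and Milton; minimum total cost 42.

For any fixed open set, each township goes to its cheapest open site; total = fixed + service.
{Elton, Pell, Milton}: Quay→Pell 6, Wirral→Elton 3, Norris→Milton 7, Galt→Milton 2, Kent→Milton 2, Irby→Pell 5, Tring→Elton 3. Service 28; fixed 14; total 42.
{Ryde, Elton, Pell, Milton}: Quay→Pell 6, Wirral→Elton 3, Norris→Ryde 5, Galt→Milton 2, Kent→Milton 2, Irby→Pell 5, Tring→Elton 3. Service 26; fixed 17; total 43.
{Ryde, Elton, Milton}: Quay→Ryde 7, Wirral→Elton 3, Norris→Ryde 5, Galt→Milton 2, Kent→Milton 2, Irby→Ryde 8, Tring→Elton 3. Service 30; fixed 13; total 43.
{Ryde, Dover, Elton, Pell, Milton}: service 23 + fixed 23 = 46
No other subset beats 42.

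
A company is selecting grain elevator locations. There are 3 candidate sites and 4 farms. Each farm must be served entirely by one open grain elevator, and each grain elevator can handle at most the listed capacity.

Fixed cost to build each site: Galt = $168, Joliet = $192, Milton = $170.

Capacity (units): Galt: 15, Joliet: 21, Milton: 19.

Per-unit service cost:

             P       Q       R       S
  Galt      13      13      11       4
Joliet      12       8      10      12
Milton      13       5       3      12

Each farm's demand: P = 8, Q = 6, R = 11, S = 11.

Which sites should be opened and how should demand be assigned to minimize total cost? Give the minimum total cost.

Open {Joliet, Milton}: P→Joliet 12·8=96, Q→Milton 5·6=30, R→Milton 3·11=33, S→Joliet 12·11=132.
Loads: Joliet carries 19/21, Milton carries 17/19. Service 291; fixed 362; total 653.
Next best feasible plan costs 679.

Minimum total cost: 653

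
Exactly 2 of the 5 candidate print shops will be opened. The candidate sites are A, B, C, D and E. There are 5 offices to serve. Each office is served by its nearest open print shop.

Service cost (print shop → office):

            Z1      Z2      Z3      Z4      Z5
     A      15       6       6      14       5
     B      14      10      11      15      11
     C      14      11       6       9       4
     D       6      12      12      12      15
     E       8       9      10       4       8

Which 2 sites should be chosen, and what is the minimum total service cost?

With exactly 2 open, each office uses its cheapest among the chosen.
{A, E}: Z1→E 8, Z2→A 6, Z3→A 6, Z4→E 4, Z5→A 5. Service cost 29.
{C, E}: service cost 31
{A, D}: service cost 35
Among all 10 size-2 choices, {A, E} is lowest.

Choose A and E; total service cost 29.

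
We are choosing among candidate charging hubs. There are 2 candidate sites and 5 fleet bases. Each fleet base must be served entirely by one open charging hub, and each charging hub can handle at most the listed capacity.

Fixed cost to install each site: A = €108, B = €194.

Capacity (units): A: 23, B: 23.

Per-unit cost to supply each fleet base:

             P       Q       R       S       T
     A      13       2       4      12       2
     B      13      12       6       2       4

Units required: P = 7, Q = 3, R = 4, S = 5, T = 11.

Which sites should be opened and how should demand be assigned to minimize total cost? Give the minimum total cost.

Minimum total cost: 447

Open {A, B}: P→B 13·7=91, Q→A 2·3=6, R→A 4·4=16, S→B 2·5=10, T→A 2·11=22.
Loads: A carries 18/23, B carries 12/23. Service 145; fixed 302; total 447.
Next best feasible plan costs 455.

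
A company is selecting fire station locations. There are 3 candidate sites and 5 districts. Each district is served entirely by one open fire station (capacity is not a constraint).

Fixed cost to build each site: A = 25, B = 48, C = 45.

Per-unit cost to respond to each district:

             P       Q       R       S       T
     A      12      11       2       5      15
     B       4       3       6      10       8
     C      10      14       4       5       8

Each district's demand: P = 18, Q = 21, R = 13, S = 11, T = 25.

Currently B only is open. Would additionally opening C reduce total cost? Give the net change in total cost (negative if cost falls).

Yes — net change −36 (cost falls by 36).

Current service cost with {B}: 523.
Adding C: each district re-picks its cheapest; new service cost 442, saving 81.
Extra fixed cost: 45. Net change = 45 − 81 = -36.
(Totals: 571 → 535.)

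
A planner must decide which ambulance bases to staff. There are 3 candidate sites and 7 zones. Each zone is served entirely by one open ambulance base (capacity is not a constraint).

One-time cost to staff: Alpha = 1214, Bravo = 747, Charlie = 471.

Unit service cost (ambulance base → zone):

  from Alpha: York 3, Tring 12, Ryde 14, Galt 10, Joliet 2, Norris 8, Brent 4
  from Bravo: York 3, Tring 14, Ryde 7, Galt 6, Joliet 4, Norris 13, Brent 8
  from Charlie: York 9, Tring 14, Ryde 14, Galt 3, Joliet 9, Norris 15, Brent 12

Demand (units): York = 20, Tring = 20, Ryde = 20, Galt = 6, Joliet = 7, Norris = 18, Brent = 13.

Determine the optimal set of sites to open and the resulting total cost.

Open Bravo only; minimum total cost 1629.

For any fixed open set, each zone goes to its cheapest open site; total = fixed + service.
{Bravo}: York→Bravo 3·20=60, Tring→Bravo 14·20=280, Ryde→Bravo 7·20=140, Galt→Bravo 6·6=36, Joliet→Bravo 4·7=28, Norris→Bravo 13·18=234, Brent→Bravo 8·13=104. Service 882; fixed 747; total 1629.
{Charlie}: service 1247 + fixed 471 = 1718
{Alpha}: service 850 + fixed 1214 = 2064
{Alpha, Bravo, Charlie}: service 668 + fixed 2432 = 3100
(All 7 nonempty subsets were checked; Bravo only is lowest.)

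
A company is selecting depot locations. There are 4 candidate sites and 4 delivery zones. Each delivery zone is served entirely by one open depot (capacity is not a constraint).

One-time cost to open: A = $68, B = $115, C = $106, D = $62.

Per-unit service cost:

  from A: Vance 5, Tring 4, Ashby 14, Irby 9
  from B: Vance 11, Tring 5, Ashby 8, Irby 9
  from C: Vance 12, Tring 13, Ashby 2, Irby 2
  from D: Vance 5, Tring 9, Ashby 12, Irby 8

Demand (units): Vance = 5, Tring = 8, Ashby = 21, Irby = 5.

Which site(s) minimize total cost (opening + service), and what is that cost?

Open A and C; minimum total cost 283.

For any fixed open set, each delivery zone goes to its cheapest open site; total = fixed + service.
{A, C}: Vance→A 5·5=25, Tring→A 4·8=32, Ashby→C 2·21=42, Irby→C 2·5=10. Service 109; fixed 174; total 283.
{C, D}: service 149 + fixed 168 = 317
{C}: service 216 + fixed 106 = 322
{A, B, C, D}: Vance→A 5·5=25, Tring→A 4·8=32, Ashby→C 2·21=42, Irby→C 2·5=10. Service 109; fixed 351; total 460.
No other subset beats 283.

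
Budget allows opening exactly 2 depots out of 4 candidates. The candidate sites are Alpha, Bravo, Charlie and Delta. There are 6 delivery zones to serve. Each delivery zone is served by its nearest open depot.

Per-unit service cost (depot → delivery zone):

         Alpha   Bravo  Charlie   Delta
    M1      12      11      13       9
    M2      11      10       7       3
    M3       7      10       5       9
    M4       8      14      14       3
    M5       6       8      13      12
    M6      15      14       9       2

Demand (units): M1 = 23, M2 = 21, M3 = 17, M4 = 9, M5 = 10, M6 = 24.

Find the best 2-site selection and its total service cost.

Choose Alpha and Delta; total service cost 524.

With exactly 2 open, each delivery zone uses its cheapest among the chosen.
{Alpha, Delta}: M1→Delta 9·23=207, M2→Delta 3·21=63, M3→Alpha 7·17=119, M4→Delta 3·9=27, M5→Alpha 6·10=60, M6→Delta 2·24=48. Service cost 524.
{Charlie, Delta}: service cost 550
{Bravo, Delta}: service cost 578
Among all 6 size-2 choices, {Alpha, Delta} is lowest.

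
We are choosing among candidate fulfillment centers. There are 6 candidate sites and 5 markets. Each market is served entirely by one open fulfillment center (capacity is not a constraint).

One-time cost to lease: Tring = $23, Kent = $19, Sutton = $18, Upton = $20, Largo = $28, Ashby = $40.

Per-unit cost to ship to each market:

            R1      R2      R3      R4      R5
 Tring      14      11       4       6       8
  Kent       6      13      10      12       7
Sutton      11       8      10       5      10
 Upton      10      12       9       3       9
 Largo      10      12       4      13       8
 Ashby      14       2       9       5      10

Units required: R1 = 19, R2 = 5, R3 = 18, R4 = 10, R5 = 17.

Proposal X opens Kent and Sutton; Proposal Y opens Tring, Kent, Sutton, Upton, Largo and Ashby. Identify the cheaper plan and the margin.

Proposal Y is cheaper by 47.

Proposal X: {Kent, Sutton}: R1→Kent 6·19=114, R2→Sutton 8·5=40, R3→Kent 10·18=180, R4→Sutton 5·10=50, R5→Kent 7·17=119. Service 503; fixed 37; total 540.
Proposal Y: {Tring, Kent, Sutton, Upton, Largo, Ashby}: R1→Kent 6·19=114, R2→Ashby 2·5=10, R3→Tring 4·18=72, R4→Upton 3·10=30, R5→Kent 7·17=119. Service 345; fixed 148; total 493.
Difference: |540 − 493| = 47.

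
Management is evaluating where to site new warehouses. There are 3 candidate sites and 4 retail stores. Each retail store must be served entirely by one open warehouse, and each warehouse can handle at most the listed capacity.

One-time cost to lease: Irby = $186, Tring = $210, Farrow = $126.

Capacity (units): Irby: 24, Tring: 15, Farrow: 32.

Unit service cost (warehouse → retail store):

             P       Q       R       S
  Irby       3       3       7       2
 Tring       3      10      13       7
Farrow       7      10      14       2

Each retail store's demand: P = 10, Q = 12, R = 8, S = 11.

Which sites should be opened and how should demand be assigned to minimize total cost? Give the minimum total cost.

Open {Irby, Farrow}: P→Farrow 7·10=70, Q→Irby 3·12=36, R→Irby 7·8=56, S→Farrow 2·11=22.
Loads: Irby carries 20/24, Farrow carries 21/32. Service 184; fixed 312; total 496.
Next best feasible plan costs 512.

Minimum total cost: 496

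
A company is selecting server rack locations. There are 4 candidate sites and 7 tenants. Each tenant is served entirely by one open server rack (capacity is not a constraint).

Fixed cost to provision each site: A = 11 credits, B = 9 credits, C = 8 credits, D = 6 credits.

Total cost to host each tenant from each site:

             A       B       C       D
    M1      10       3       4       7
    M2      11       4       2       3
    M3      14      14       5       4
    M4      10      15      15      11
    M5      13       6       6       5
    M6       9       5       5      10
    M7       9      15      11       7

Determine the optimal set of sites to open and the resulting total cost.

For any fixed open set, each tenant goes to its cheapest open site; total = fixed + service.
{C, D}: M1→C 4, M2→C 2, M3→D 4, M4→D 11, M5→D 5, M6→C 5, M7→D 7. Service 38; fixed 14; total 52.
{B, D}: M1→B 3, M2→D 3, M3→D 4, M4→D 11, M5→D 5, M6→B 5, M7→D 7. Service 38; fixed 15; total 53.
{D}: service 47 + fixed 6 = 53
{A, B, C, D}: M1→B 3, M2→C 2, M3→D 4, M4→A 10, M5→D 5, M6→B 5, M7→D 7. Service 36; fixed 34; total 70.
(All 15 nonempty subsets were checked; C and D is lowest.)

Open C and D; minimum total cost 52.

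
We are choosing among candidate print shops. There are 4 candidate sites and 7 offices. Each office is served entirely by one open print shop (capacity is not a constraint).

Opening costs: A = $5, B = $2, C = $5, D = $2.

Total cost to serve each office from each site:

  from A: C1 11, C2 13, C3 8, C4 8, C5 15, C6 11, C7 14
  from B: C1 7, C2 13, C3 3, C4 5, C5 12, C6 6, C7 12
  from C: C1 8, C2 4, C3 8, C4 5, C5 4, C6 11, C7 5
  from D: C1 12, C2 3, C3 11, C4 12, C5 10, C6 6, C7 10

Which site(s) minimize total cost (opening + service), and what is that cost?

Open B and C; minimum total cost 41.

For any fixed open set, each office goes to its cheapest open site; total = fixed + service.
{B, C}: C1→B 7, C2→C 4, C3→B 3, C4→B 5, C5→C 4, C6→B 6, C7→C 5. Service 34; fixed 7; total 41.
{B, C, D}: C1→B 7, C2→D 3, C3→B 3, C4→B 5, C5→C 4, C6→B 6, C7→C 5. Service 33; fixed 9; total 42.
{A, B, C}: service 34 + fixed 12 = 46
{A, B, C, D}: service 33 + fixed 14 = 47
No other subset beats 41.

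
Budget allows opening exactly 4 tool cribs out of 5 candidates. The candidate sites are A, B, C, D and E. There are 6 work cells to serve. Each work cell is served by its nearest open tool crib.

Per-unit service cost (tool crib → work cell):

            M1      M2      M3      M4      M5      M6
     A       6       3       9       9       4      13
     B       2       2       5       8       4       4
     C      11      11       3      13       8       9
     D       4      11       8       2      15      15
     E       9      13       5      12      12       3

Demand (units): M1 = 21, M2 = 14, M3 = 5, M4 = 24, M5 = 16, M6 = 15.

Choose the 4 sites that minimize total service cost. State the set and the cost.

Choose B, C, D and E; total service cost 242.

With exactly 4 open, each work cell uses its cheapest among the chosen.
{B, C, D, E}: M1→B 2·21=42, M2→B 2·14=28, M3→C 3·5=15, M4→D 2·24=48, M5→B 4·16=64, M6→E 3·15=45. Service cost 242.
{A, B, D, E}: service cost 252
{A, B, C, D}: service cost 257
Among all 5 size-4 choices, {B, C, D, E} is lowest.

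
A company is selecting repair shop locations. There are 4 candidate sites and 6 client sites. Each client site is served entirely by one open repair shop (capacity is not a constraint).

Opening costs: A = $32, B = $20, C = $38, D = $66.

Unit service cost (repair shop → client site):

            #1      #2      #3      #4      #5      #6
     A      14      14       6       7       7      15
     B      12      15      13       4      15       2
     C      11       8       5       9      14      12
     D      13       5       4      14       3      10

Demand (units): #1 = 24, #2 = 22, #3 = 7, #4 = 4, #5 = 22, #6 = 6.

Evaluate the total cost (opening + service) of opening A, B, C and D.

Total cost: 652

Each client site is assigned to its cheapest site among the open ones.
{A, B, C, D}: #1→C 11·24=264, #2→D 5·22=110, #3→D 4·7=28, #4→B 4·4=16, #5→D 3·22=66, #6→B 2·6=12. Service 496; fixed 156; total 652.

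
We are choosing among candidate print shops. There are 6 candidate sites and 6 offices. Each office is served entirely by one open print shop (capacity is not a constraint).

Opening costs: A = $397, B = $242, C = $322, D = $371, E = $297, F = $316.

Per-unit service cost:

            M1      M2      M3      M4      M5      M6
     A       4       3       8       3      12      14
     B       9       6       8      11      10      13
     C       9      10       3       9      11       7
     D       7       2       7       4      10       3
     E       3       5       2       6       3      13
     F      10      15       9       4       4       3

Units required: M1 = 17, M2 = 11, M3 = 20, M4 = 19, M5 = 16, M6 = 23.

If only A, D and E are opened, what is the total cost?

Each office is assigned to its cheapest site among the open ones.
{A, D, E}: M1→E 3·17=51, M2→D 2·11=22, M3→E 2·20=40, M4→A 3·19=57, M5→E 3·16=48, M6→D 3·23=69. Service 287; fixed 1065; total 1352.

Total cost: 1352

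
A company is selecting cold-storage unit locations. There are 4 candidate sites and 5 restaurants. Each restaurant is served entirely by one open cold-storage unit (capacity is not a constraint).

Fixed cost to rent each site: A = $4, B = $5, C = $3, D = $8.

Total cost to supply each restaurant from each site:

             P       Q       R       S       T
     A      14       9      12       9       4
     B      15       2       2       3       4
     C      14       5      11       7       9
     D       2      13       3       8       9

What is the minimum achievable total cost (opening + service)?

For any fixed open set, each restaurant goes to its cheapest open site; total = fixed + service.
{B, D}: P→D 2, Q→B 2, R→B 2, S→B 3, T→B 4. Service 13; fixed 13; total 26.
{B, C, D}: service 13 + fixed 16 = 29
{A, B, D}: service 13 + fixed 17 = 30
{A, B, C, D}: P→D 2, Q→B 2, R→B 2, S→B 3, T→A 4. Service 13; fixed 20; total 33.
No other subset beats 26.

Minimum total cost: 26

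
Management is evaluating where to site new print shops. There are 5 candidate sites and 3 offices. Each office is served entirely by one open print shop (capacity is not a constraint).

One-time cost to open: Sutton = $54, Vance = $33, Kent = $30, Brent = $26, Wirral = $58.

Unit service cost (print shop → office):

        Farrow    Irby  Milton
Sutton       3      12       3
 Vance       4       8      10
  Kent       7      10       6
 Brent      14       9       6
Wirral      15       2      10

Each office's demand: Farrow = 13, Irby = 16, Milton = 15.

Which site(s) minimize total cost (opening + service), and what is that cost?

For any fixed open set, each office goes to its cheapest open site; total = fixed + service.
{Sutton, Wirral}: Farrow→Sutton 3·13=39, Irby→Wirral 2·16=32, Milton→Sutton 3·15=45. Service 116; fixed 112; total 228.
{Sutton, Brent, Wirral}: service 116 + fixed 138 = 254
{Sutton, Kent, Wirral}: service 116 + fixed 142 = 258
{Sutton, Vance, Kent, Brent, Wirral}: Farrow→Sutton 3·13=39, Irby→Wirral 2·16=32, Milton→Sutton 3·15=45. Service 116; fixed 201; total 317.
No other subset beats 228.

Open Sutton and Wirral; minimum total cost 228.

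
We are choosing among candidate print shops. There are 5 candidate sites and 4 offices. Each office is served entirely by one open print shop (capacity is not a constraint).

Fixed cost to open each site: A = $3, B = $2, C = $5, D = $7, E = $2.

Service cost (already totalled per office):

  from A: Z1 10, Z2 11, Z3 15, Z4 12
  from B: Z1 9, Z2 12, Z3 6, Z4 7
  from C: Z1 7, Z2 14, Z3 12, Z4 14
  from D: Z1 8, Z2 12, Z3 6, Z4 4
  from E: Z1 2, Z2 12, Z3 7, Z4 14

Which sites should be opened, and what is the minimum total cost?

For any fixed open set, each office goes to its cheapest open site; total = fixed + service.
{B, E}: Z1→E 2, Z2→B 12, Z3→B 6, Z4→B 7. Service 27; fixed 4; total 31.
{A, B, E}: service 26 + fixed 7 = 33
{D, E}: Z1→E 2, Z2→D 12, Z3→D 6, Z4→D 4. Service 24; fixed 9; total 33.
{A, B, C, D, E}: service 23 + fixed 19 = 42
No other subset beats 31.

Open B and E; minimum total cost 31.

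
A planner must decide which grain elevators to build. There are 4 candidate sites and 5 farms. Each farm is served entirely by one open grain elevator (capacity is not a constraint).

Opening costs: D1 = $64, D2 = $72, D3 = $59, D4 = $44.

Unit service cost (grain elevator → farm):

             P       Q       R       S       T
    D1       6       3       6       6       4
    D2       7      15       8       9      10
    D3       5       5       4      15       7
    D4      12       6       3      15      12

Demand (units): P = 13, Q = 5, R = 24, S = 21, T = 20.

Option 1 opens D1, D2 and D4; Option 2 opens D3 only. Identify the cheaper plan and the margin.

Option 1 is cheaper by 149.

Option 1: {D1, D2, D4}: P→D1 6·13=78, Q→D1 3·5=15, R→D4 3·24=72, S→D1 6·21=126, T→D1 4·20=80. Service 371; fixed 180; total 551.
Option 2: {D3}: P→D3 5·13=65, Q→D3 5·5=25, R→D3 4·24=96, S→D3 15·21=315, T→D3 7·20=140. Service 641; fixed 59; total 700.
Difference: |551 − 700| = 149.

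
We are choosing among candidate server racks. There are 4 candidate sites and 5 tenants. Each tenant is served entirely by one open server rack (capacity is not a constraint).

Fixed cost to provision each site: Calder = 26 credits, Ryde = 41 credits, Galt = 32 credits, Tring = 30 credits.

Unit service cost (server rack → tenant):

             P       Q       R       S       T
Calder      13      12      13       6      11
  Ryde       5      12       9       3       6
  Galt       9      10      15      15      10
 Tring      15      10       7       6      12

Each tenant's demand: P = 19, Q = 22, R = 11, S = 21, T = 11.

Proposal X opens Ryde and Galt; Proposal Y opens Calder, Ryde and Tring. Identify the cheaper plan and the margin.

Proposal X: {Ryde, Galt}: P→Ryde 5·19=95, Q→Galt 10·22=220, R→Ryde 9·11=99, S→Ryde 3·21=63, T→Ryde 6·11=66. Service 543; fixed 73; total 616.
Proposal Y: {Calder, Ryde, Tring}: P→Ryde 5·19=95, Q→Tring 10·22=220, R→Tring 7·11=77, S→Ryde 3·21=63, T→Ryde 6·11=66. Service 521; fixed 97; total 618.
Difference: |616 − 618| = 2.

Proposal X is cheaper by 2.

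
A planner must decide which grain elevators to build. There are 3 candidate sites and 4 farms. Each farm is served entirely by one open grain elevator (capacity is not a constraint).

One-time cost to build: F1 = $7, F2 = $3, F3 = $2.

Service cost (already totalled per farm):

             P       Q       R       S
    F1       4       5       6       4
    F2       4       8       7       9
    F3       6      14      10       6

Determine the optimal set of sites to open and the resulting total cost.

For any fixed open set, each farm goes to its cheapest open site; total = fixed + service.
{F1}: P→F1 4, Q→F1 5, R→F1 6, S→F1 4. Service 19; fixed 7; total 26.
{F1, F3}: P→F1 4, Q→F1 5, R→F1 6, S→F1 4. Service 19; fixed 9; total 28.
{F1, F2}: service 19 + fixed 10 = 29
{F1, F2, F3}: service 19 + fixed 12 = 31
No other subset beats 26.

Open F1 only; minimum total cost 26.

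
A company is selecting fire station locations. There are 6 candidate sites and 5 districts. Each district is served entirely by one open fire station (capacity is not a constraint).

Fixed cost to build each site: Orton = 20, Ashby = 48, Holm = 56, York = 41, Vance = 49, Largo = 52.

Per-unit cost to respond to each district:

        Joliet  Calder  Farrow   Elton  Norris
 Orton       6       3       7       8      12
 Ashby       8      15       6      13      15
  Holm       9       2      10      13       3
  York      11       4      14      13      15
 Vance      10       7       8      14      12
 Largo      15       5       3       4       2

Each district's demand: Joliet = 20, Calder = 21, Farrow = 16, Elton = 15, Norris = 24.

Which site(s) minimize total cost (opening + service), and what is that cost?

Open Orton and Largo; minimum total cost 411.

For any fixed open set, each district goes to its cheapest open site; total = fixed + service.
{Orton, Largo}: Joliet→Orton 6·20=120, Calder→Orton 3·21=63, Farrow→Largo 3·16=48, Elton→Largo 4·15=60, Norris→Largo 2·24=48. Service 339; fixed 72; total 411.
{Orton, Holm, Largo}: Joliet→Orton 6·20=120, Calder→Holm 2·21=42, Farrow→Largo 3·16=48, Elton→Largo 4·15=60, Norris→Largo 2·24=48. Service 318; fixed 128; total 446.
{Orton, York, Largo}: Joliet→Orton 6·20=120, Calder→Orton 3·21=63, Farrow→Largo 3·16=48, Elton→Largo 4·15=60, Norris→Largo 2·24=48. Service 339; fixed 113; total 452.
{Orton, Ashby, Holm, York, Vance, Largo}: service 318 + fixed 266 = 584
No other subset beats 411.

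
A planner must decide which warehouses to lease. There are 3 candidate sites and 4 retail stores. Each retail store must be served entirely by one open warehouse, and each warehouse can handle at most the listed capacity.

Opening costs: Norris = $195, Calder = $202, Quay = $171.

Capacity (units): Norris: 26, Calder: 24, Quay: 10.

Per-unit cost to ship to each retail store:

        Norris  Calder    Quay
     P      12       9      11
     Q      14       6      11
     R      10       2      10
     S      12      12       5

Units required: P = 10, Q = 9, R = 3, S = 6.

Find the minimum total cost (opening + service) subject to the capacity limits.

Minimum total cost: 553

Open {Calder, Quay}: P→Calder 9·10=90, Q→Calder 6·9=54, R→Calder 2·3=6, S→Quay 5·6=30.
Loads: Calder carries 22/24, Quay carries 6/10. Service 180; fixed 373; total 553.
Next best feasible plan costs 577.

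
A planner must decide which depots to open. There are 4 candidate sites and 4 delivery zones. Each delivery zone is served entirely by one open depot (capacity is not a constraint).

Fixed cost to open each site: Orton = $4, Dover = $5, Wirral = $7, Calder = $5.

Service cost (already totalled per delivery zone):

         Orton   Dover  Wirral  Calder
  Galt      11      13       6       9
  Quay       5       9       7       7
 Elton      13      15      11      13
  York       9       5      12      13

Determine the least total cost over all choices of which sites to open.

Minimum total cost: 41

For any fixed open set, each delivery zone goes to its cheapest open site; total = fixed + service.
{Dover, Wirral}: Galt→Wirral 6, Quay→Wirral 7, Elton→Wirral 11, York→Dover 5. Service 29; fixed 12; total 41.
{Orton}: service 38 + fixed 4 = 42
{Orton, Wirral}: Galt→Wirral 6, Quay→Orton 5, Elton→Wirral 11, York→Orton 9. Service 31; fixed 11; total 42.
{Orton, Dover, Wirral, Calder}: service 27 + fixed 21 = 48
No other subset beats 41.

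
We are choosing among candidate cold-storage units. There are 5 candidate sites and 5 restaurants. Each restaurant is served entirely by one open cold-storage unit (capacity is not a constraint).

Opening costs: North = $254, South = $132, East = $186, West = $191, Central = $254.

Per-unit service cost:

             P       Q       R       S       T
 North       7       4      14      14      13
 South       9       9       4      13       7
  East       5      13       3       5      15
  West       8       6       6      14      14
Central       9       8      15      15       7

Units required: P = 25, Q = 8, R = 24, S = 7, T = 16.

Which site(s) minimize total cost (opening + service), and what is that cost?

Open South only; minimum total cost 728.

For any fixed open set, each restaurant goes to its cheapest open site; total = fixed + service.
{South}: P→South 9·25=225, Q→South 9·8=72, R→South 4·24=96, S→South 13·7=91, T→South 7·16=112. Service 596; fixed 132; total 728.
{South, East}: P→East 5·25=125, Q→South 9·8=72, R→East 3·24=72, S→East 5·7=35, T→South 7·16=112. Service 416; fixed 318; total 734.
{East}: P→East 5·25=125, Q→East 13·8=104, R→East 3·24=72, S→East 5·7=35, T→East 15·16=240. Service 576; fixed 186; total 762.
{North, South, East, West, Central}: P→East 5·25=125, Q→North 4·8=32, R→East 3·24=72, S→East 5·7=35, T→South 7·16=112. Service 376; fixed 1017; total 1393.
No other subset beats 728.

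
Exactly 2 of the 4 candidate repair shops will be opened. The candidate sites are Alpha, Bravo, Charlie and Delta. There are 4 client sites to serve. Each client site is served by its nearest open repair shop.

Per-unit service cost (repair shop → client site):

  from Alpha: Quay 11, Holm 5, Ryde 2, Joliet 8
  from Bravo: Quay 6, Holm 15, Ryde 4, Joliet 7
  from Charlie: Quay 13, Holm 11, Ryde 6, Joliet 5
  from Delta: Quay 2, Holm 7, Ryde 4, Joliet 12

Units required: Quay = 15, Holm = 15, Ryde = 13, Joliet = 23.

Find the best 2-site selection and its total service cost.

Choose Charlie and Delta; total service cost 302.

With exactly 2 open, each client site uses its cheapest among the chosen.
{Charlie, Delta}: Quay→Delta 2·15=30, Holm→Delta 7·15=105, Ryde→Delta 4·13=52, Joliet→Charlie 5·23=115. Service cost 302.
{Alpha, Delta}: service cost 315
{Bravo, Delta}: service cost 348
Among all 6 size-2 choices, {Charlie, Delta} is lowest.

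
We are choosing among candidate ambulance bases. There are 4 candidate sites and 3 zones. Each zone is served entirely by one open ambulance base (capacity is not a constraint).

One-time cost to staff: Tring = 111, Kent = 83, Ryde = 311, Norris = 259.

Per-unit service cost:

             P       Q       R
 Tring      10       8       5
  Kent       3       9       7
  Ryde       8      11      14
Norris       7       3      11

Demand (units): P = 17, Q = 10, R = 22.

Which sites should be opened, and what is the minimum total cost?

For any fixed open set, each zone goes to its cheapest open site; total = fixed + service.
{Kent}: P→Kent 3·17=51, Q→Kent 9·10=90, R→Kent 7·22=154. Service 295; fixed 83; total 378.
{Tring, Kent}: P→Kent 3·17=51, Q→Tring 8·10=80, R→Tring 5·22=110. Service 241; fixed 194; total 435.
{Tring}: P→Tring 10·17=170, Q→Tring 8·10=80, R→Tring 5·22=110. Service 360; fixed 111; total 471.
{Tring, Kent, Ryde, Norris}: service 191 + fixed 764 = 955
No other subset beats 378.

Open Kent only; minimum total cost 378.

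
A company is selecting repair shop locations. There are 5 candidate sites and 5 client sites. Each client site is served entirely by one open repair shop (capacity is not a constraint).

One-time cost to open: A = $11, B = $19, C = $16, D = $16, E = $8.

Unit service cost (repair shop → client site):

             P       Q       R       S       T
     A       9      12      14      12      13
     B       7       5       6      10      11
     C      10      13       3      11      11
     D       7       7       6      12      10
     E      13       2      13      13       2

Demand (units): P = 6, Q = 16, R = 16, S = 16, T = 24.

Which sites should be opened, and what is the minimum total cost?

Open B, C and E; minimum total cost 373.

For any fixed open set, each client site goes to its cheapest open site; total = fixed + service.
{B, C, E}: P→B 7·6=42, Q→E 2·16=32, R→C 3·16=48, S→B 10·16=160, T→E 2·24=48. Service 330; fixed 43; total 373.
{A, B, C, E}: service 330 + fixed 54 = 384
{C, D, E}: service 346 + fixed 40 = 386
{A, B, C, D, E}: service 330 + fixed 70 = 400
No other subset beats 373.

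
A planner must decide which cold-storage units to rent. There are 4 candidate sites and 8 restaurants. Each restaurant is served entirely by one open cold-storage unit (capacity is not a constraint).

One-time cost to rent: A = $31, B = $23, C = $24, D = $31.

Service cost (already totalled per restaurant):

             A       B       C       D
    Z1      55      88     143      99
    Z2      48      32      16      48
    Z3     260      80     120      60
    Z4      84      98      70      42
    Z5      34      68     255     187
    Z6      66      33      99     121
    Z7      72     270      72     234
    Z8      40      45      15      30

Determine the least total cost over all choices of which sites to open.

Minimum total cost: 436

For any fixed open set, each restaurant goes to its cheapest open site; total = fixed + service.
{A, B, C, D}: Z1→A 55, Z2→C 16, Z3→D 60, Z4→D 42, Z5→A 34, Z6→B 33, Z7→A 72, Z8→C 15. Service 327; fixed 109; total 436.
{A, B, D}: service 358 + fixed 85 = 443
{A, C, D}: service 360 + fixed 86 = 446
{B}: Z1→B 88, Z2→B 32, Z3→B 80, Z4→B 98, Z5→B 68, Z6→B 33, Z7→B 270, Z8→B 45. Service 714; fixed 23; total 737.
No other subset beats 436.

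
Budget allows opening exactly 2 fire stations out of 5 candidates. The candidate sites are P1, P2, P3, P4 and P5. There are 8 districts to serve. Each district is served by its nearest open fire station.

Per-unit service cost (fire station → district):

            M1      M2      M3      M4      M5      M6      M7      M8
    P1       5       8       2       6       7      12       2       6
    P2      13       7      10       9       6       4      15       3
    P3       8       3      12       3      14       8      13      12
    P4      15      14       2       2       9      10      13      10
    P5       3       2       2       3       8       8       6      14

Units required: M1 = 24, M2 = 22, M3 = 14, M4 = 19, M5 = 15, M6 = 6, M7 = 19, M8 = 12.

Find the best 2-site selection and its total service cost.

Choose P1 and P5; total service cost 464.

With exactly 2 open, each district uses its cheapest among the chosen.
{P1, P5}: M1→P5 3·24=72, M2→P5 2·22=44, M3→P1 2·14=28, M4→P5 3·19=57, M5→P1 7·15=105, M6→P5 8·6=48, M7→P1 2·19=38, M8→P1 6·12=72. Service cost 464.
{P2, P5}: service cost 465
{P1, P3}: service cost 534
Among all 10 size-2 choices, {P1, P5} is lowest.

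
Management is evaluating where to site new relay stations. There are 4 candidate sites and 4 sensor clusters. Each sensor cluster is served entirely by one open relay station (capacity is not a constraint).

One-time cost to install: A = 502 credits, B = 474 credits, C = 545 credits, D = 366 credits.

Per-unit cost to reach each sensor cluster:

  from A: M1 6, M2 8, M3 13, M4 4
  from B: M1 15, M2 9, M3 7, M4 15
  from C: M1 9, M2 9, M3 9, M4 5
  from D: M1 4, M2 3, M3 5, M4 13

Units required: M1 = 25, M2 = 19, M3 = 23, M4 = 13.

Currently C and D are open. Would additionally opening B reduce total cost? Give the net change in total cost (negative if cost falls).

No — net change +474 (cost rises by 474).

Current service cost with {C, D}: 337.
Adding B: each sensor cluster re-picks its cheapest; new service cost 337, saving 0.
Extra fixed cost: 474. Net change = 474 − 0 = 474.
(Totals: 1248 → 1722.)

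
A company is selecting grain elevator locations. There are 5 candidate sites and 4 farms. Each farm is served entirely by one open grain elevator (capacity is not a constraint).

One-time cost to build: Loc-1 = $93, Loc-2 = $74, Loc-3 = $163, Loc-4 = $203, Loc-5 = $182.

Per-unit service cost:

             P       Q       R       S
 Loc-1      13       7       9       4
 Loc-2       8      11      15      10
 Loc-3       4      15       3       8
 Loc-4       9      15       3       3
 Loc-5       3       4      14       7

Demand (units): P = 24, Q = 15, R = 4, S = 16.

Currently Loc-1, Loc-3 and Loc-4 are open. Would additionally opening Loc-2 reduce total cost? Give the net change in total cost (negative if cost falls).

Current service cost with {Loc-1, Loc-3, Loc-4}: 261.
Adding Loc-2: each farm re-picks its cheapest; new service cost 261, saving 0.
Extra fixed cost: 74. Net change = 74 − 0 = 74.
(Totals: 720 → 794.)

No — net change +74 (cost rises by 74).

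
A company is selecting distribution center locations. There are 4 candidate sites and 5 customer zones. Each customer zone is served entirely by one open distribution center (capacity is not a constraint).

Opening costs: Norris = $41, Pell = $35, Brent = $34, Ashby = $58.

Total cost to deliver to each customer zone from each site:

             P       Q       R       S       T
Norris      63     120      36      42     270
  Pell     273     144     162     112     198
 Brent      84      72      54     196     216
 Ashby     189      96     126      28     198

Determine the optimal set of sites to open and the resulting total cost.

For any fixed open set, each customer zone goes to its cheapest open site; total = fixed + service.
{Norris, Brent}: P→Norris 63, Q→Brent 72, R→Norris 36, S→Norris 42, T→Brent 216. Service 429; fixed 75; total 504.
{Norris, Ashby}: P→Norris 63, Q→Ashby 96, R→Norris 36, S→Ashby 28, T→Ashby 198. Service 421; fixed 99; total 520.
{Norris, Pell, Brent}: service 411 + fixed 110 = 521
{Norris, Pell, Brent, Ashby}: P→Norris 63, Q→Brent 72, R→Norris 36, S→Ashby 28, T→Pell 198. Service 397; fixed 168; total 565.
No other subset beats 504.

Open Norris and Brent; minimum total cost 504.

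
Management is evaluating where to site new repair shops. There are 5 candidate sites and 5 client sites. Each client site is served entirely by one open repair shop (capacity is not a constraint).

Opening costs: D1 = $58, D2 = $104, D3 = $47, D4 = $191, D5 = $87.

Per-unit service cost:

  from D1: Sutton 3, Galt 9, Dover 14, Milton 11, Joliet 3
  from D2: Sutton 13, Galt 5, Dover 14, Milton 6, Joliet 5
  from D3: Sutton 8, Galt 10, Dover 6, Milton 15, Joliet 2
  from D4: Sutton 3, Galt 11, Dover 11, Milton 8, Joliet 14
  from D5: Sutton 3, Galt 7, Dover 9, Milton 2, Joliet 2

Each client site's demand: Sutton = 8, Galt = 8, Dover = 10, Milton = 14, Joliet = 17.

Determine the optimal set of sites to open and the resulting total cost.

Open D5 only; minimum total cost 319.

For any fixed open set, each client site goes to its cheapest open site; total = fixed + service.
{D5}: Sutton→D5 3·8=24, Galt→D5 7·8=56, Dover→D5 9·10=90, Milton→D5 2·14=28, Joliet→D5 2·17=34. Service 232; fixed 87; total 319.
{D3, D5}: Sutton→D5 3·8=24, Galt→D5 7·8=56, Dover→D3 6·10=60, Milton→D5 2·14=28, Joliet→D3 2·17=34. Service 202; fixed 134; total 336.
{D1, D5}: service 232 + fixed 145 = 377
{D1, D2, D3, D4, D5}: service 186 + fixed 487 = 673
No other subset beats 319.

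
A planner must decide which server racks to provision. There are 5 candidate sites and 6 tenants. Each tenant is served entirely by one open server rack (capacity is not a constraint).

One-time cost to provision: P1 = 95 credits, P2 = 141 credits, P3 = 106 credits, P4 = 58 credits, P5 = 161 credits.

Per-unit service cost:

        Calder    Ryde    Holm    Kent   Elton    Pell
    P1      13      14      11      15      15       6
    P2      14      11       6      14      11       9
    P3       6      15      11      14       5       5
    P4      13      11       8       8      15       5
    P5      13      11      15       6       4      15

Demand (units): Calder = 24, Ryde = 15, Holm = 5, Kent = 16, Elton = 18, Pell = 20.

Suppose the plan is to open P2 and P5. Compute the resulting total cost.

Total cost: 1157

Each tenant is assigned to its cheapest site among the open ones.
{P2, P5}: Calder→P5 13·24=312, Ryde→P2 11·15=165, Holm→P2 6·5=30, Kent→P5 6·16=96, Elton→P5 4·18=72, Pell→P2 9·20=180. Service 855; fixed 302; total 1157.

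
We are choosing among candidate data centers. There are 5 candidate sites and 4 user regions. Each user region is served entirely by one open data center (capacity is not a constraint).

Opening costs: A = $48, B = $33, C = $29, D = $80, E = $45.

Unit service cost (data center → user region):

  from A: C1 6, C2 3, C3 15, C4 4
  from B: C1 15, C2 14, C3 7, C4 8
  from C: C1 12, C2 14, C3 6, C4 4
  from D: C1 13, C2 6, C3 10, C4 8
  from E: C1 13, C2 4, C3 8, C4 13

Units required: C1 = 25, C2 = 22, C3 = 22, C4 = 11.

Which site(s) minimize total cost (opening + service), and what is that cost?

Open A and C; minimum total cost 469.

For any fixed open set, each user region goes to its cheapest open site; total = fixed + service.
{A, C}: C1→A 6·25=150, C2→A 3·22=66, C3→C 6·22=132, C4→A 4·11=44. Service 392; fixed 77; total 469.
{A, B}: C1→A 6·25=150, C2→A 3·22=66, C3→B 7·22=154, C4→A 4·11=44. Service 414; fixed 81; total 495.
{A, B, C}: C1→A 6·25=150, C2→A 3·22=66, C3→C 6·22=132, C4→A 4·11=44. Service 392; fixed 110; total 502.
{A, B, C, D, E}: service 392 + fixed 235 = 627
No other subset beats 469.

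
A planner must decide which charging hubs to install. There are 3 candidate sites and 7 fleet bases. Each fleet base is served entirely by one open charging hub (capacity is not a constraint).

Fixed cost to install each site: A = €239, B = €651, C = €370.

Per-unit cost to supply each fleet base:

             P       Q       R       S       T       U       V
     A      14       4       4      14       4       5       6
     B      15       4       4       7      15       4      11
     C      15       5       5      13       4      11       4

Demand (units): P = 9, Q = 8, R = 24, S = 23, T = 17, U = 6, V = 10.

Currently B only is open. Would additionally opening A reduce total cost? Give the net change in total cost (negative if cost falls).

Current service cost with {B}: 813.
Adding A: each fleet base re-picks its cheapest; new service cost 567, saving 246.
Extra fixed cost: 239. Net change = 239 − 246 = -7.
(Totals: 1464 → 1457.)

Yes — net change −7 (cost falls by 7).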